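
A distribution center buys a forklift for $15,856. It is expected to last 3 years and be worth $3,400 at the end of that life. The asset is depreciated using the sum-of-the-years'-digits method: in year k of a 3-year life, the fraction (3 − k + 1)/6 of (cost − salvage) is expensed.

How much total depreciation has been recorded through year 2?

Depreciable base = $15,856 − $3,400 = $12,456.
Sum of the years' digits = 3+2+1 = 6.
Year 1: $12,456 × 3/6 = $6,228. Book value $9,628.
Year 2: $12,456 × 2/6 = $4,152. Book value $5,476.
Accumulated through year 2 = $15,856 − $5,476 = $10,380.

$10,380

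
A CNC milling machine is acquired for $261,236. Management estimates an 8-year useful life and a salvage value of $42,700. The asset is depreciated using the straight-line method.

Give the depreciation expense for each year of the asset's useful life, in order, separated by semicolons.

Depreciable base = $261,236 − $42,700 = $218,536.
Annual expense = $218,536 / 8 = $27,317.
End of year 1: book value $233,919.
End of year 2: book value $206,602.
End of year 3: book value $179,285.
End of year 4: book value $151,968.
End of year 5: book value $124,651.
End of year 6: book value $97,334.
End of year 7: book value $70,017.
End of year 8: book value $42,700.

$27,317; $27,317; $27,317; $27,317; $27,317; $27,317; $27,317; $27,317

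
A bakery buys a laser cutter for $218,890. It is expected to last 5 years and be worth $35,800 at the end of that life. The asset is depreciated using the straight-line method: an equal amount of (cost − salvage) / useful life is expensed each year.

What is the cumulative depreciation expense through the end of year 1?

Depreciable base = $218,890 − $35,800 = $183,090.
Annual expense = $183,090 / 5 = $36,618.
End of year 1: book value $182,272.
Accumulated through year 1 = $218,890 − $182,272 = $36,618.

$36,618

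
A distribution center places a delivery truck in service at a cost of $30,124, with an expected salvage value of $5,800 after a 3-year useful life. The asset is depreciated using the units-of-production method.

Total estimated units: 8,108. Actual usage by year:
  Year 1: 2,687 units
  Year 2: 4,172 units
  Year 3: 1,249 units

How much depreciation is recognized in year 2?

Depreciable base = $30,124 − $5,800 = $24,324.
Rate = $24,324 / 8,108 units = $3 per unit.
Year 1: 2,687 × $3 = $8,061. Book value $22,063.
Year 2: 4,172 × $3 = $12,516. Book value $9,547.

$12,516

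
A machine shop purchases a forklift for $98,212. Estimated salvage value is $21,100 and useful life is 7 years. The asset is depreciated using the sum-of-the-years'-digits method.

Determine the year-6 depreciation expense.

$5,508

Depreciable base = $98,212 − $21,100 = $77,112.
Sum of the years' digits = 7+6+5+4+3+2+1 = 28.
Year 1: $77,112 × 7/28 = $19,278. Book value $78,934.
Year 2: $77,112 × 6/28 = $16,524. Book value $62,410.
Year 3: $77,112 × 5/28 = $13,770. Book value $48,640.
Year 4: $77,112 × 4/28 = $11,016. Book value $37,624.
Year 5: $77,112 × 3/28 = $8,262. Book value $29,362.
Year 6: $77,112 × 2/28 = $5,508. Book value $23,854.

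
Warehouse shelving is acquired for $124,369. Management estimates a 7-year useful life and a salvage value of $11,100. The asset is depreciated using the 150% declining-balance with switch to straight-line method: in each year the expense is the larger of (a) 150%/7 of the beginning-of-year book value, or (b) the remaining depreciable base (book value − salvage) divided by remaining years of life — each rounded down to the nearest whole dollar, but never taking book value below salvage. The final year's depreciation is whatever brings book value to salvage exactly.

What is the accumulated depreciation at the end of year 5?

Depreciable base = $124,369 − $11,100 = $113,269.
Year 1: DB = ⌊$124,369 × 150%/7⌋ = $26,650; SL = ⌊$113,269/7⌋ = $16,181 → take DB $26,650. Book value $97,719.
Year 2: DB = ⌊$97,719 × 150%/7⌋ = $20,939; SL = ⌊$86,619/6⌋ = $14,436 → take DB $20,939. Book value $76,780.
Year 3: DB = ⌊$76,780 × 150%/7⌋ = $16,452; SL = ⌊$65,680/5⌋ = $13,136 → take DB $16,452. Book value $60,328.
Year 4: DB = ⌊$60,328 × 150%/7⌋ = $12,927; SL = ⌊$49,228/4⌋ = $12,307 → take DB $12,927. Book value $47,401.
Year 5: DB = ⌊$47,401 × 150%/7⌋ = $10,157; SL = ⌊$36,301/3⌋ = $12,100 → take SL $12,100. Book value $35,301.
Accumulated through year 5 = $124,369 − $35,301 = $89,068.

$89,068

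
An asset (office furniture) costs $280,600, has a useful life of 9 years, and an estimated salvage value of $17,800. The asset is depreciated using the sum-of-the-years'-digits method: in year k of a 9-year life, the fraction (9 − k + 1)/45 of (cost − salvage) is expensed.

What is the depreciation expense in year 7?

Depreciable base = $280,600 − $17,800 = $262,800.
Sum of the years' digits = 9+8+7+6+5+4+3+2+1 = 45.
Year 1: $262,800 × 9/45 = $52,560. Book value $228,040.
Year 2: $262,800 × 8/45 = $46,720. Book value $181,320.
Year 3: $262,800 × 7/45 = $40,880. Book value $140,440.
Year 4: $262,800 × 6/45 = $35,040. Book value $105,400.
Year 5: $262,800 × 5/45 = $29,200. Book value $76,200.
Year 6: $262,800 × 4/45 = $23,360. Book value $52,840.
Year 7: $262,800 × 3/45 = $17,520. Book value $35,320.

$17,520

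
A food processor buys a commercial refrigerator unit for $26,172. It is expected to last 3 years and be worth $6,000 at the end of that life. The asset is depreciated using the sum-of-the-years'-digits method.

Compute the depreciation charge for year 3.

Depreciable base = $26,172 − $6,000 = $20,172.
Sum of the years' digits = 3+2+1 = 6.
Year 1: $20,172 × 3/6 = $10,086. Book value $16,086.
Year 2: $20,172 × 2/6 = $6,724. Book value $9,362.
Year 3: $20,172 × 1/6 = $3,362. Book value $6,000.

$3,362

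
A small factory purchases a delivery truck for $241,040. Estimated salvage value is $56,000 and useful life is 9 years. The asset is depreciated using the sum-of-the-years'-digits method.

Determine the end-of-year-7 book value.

Depreciable base = $241,040 − $56,000 = $185,040.
Sum of the years' digits = 9+8+7+6+5+4+3+2+1 = 45.
Year 1: $185,040 × 9/45 = $37,008. Book value $204,032.
Year 2: $185,040 × 8/45 = $32,896. Book value $171,136.
Year 3: $185,040 × 7/45 = $28,784. Book value $142,352.
Year 4: $185,040 × 6/45 = $24,672. Book value $117,680.
Year 5: $185,040 × 5/45 = $20,560. Book value $97,120.
Year 6: $185,040 × 4/45 = $16,448. Book value $80,672.
Year 7: $185,040 × 3/45 = $12,336. Book value $68,336.

$68,336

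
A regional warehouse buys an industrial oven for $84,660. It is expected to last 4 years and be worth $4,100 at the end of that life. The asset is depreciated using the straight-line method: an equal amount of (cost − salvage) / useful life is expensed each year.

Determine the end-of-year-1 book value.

$64,520

Depreciable base = $84,660 − $4,100 = $80,560.
Annual expense = $80,560 / 4 = $20,140.
End of year 1: book value $64,520.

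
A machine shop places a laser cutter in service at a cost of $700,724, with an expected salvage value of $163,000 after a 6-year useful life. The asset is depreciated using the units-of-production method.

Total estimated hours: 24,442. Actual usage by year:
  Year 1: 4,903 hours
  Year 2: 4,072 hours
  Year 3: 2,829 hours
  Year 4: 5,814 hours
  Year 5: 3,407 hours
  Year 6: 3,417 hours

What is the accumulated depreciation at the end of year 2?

$197,450

Depreciable base = $700,724 − $163,000 = $537,724.
Rate = $537,724 / 24,442 hours = $22 per hour.
Year 1: 4,903 × $22 = $107,866. Book value $592,858.
Year 2: 4,072 × $22 = $89,584. Book value $503,274.
Accumulated through year 2 = $700,724 − $503,274 = $197,450.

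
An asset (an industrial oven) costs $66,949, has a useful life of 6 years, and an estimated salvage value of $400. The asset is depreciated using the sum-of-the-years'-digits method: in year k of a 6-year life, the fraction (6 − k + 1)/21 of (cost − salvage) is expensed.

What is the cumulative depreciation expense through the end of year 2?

$34,859

Depreciable base = $66,949 − $400 = $66,549.
Sum of the years' digits = 6+5+4+3+2+1 = 21.
Year 1: $66,549 × 6/21 = $19,014. Book value $47,935.
Year 2: $66,549 × 5/21 = $15,845. Book value $32,090.
Accumulated through year 2 = $66,949 − $32,090 = $34,859.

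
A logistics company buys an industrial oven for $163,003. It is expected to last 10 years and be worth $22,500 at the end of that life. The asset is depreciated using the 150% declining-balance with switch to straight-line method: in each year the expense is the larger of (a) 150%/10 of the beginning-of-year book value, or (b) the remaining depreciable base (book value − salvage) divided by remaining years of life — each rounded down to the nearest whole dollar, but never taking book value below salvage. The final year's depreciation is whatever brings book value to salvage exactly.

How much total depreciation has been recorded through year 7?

$111,268

Depreciable base = $163,003 − $22,500 = $140,503.
Year 1: DB = ⌊$163,003 × 150%/10⌋ = $24,450; SL = ⌊$140,503/10⌋ = $14,050 → take DB $24,450. Book value $138,553.
Year 2: DB = ⌊$138,553 × 150%/10⌋ = $20,782; SL = ⌊$116,053/9⌋ = $12,894 → take DB $20,782. Book value $117,771.
Year 3: DB = ⌊$117,771 × 150%/10⌋ = $17,665; SL = ⌊$95,271/8⌋ = $11,908 → take DB $17,665. Book value $100,106.
Year 4: DB = ⌊$100,106 × 150%/10⌋ = $15,015; SL = ⌊$77,606/7⌋ = $11,086 → take DB $15,015. Book value $85,091.
Year 5: DB = ⌊$85,091 × 150%/10⌋ = $12,763; SL = ⌊$62,591/6⌋ = $10,431 → take DB $12,763. Book value $72,328.
Year 6: DB = ⌊$72,328 × 150%/10⌋ = $10,849; SL = ⌊$49,828/5⌋ = $9,965 → take DB $10,849. Book value $61,479.
Year 7: DB = ⌊$61,479 × 150%/10⌋ = $9,221; SL = ⌊$38,979/4⌋ = $9,744 → take SL $9,744. Book value $51,735.
Accumulated through year 7 = $163,003 − $51,735 = $111,268.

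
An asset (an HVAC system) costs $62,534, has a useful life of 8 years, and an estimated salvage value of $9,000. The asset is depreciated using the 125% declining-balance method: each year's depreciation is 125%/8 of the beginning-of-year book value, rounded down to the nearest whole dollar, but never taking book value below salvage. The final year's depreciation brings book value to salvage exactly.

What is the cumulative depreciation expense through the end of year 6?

$39,969

Depreciable base = $62,534 − $9,000 = $53,534.
Year 1: ⌊$62,534 × 125%/8⌋ = $9,770. Book value $52,764.
Year 2: ⌊$52,764 × 125%/8⌋ = $8,244. Book value $44,520.
Year 3: ⌊$44,520 × 125%/8⌋ = $6,956. Book value $37,564.
Year 4: ⌊$37,564 × 125%/8⌋ = $5,869. Book value $31,695.
Year 5: ⌊$31,695 × 125%/8⌋ = $4,952. Book value $26,743.
Year 6: ⌊$26,743 × 125%/8⌋ = $4,178. Book value $22,565.
Accumulated through year 6 = $62,534 − $22,565 = $39,969.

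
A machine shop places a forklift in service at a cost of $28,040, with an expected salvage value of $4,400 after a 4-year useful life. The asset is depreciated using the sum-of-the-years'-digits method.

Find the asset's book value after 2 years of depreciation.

Depreciable base = $28,040 − $4,400 = $23,640.
Sum of the years' digits = 4+3+2+1 = 10.
Year 1: $23,640 × 4/10 = $9,456. Book value $18,584.
Year 2: $23,640 × 3/10 = $7,092. Book value $11,492.

$11,492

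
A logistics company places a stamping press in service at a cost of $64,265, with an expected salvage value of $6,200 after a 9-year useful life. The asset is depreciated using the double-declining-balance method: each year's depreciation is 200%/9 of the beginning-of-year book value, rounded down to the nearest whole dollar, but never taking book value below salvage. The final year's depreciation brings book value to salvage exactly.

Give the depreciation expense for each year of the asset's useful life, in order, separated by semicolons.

Depreciable base = $64,265 − $6,200 = $58,065.
Year 1: ⌊$64,265 × 200%/9⌋ = $14,281. Book value $49,984.
Year 2: ⌊$49,984 × 200%/9⌋ = $11,107. Book value $38,877.
Year 3: ⌊$38,877 × 200%/9⌋ = $8,639. Book value $30,238.
Year 4: ⌊$30,238 × 200%/9⌋ = $6,719. Book value $23,519.
Year 5: ⌊$23,519 × 200%/9⌋ = $5,226. Book value $18,293.
Year 6: ⌊$18,293 × 200%/9⌋ = $4,065. Book value $14,228.
Year 7: ⌊$14,228 × 200%/9⌋ = $3,161. Book value $11,067.
Year 8: ⌊$11,067 × 200%/9⌋ = $2,459. Book value $8,608.
Year 9 (final): $8,608 − $6,200 = $2,408. Book value $6,200.

$14,281; $11,107; $8,639; $6,719; $5,226; $4,065; $3,161; $2,459; $2,408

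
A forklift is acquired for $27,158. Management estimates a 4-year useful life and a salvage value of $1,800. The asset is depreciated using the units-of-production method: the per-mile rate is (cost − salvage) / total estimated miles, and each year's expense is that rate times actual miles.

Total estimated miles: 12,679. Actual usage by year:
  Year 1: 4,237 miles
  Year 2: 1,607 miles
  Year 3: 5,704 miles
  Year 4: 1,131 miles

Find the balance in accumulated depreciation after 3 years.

Depreciable base = $27,158 − $1,800 = $25,358.
Rate = $25,358 / 12,679 miles = $2 per mile.
Year 1: 4,237 × $2 = $8,474. Book value $18,684.
Year 2: 1,607 × $2 = $3,214. Book value $15,470.
Year 3: 5,704 × $2 = $11,408. Book value $4,062.
Accumulated through year 3 = $27,158 − $4,062 = $23,096.

$23,096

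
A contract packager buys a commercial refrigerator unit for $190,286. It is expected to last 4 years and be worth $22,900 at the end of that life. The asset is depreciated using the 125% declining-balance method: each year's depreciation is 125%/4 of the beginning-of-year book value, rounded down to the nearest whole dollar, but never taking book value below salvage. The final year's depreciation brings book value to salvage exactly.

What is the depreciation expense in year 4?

Depreciable base = $190,286 − $22,900 = $167,386.
Year 1: ⌊$190,286 × 125%/4⌋ = $59,464. Book value $130,822.
Year 2: ⌊$130,822 × 125%/4⌋ = $40,881. Book value $89,941.
Year 3: ⌊$89,941 × 125%/4⌋ = $28,106. Book value $61,835.
Year 4 (final): $61,835 − $22,900 = $38,935. Book value $22,900.

$38,935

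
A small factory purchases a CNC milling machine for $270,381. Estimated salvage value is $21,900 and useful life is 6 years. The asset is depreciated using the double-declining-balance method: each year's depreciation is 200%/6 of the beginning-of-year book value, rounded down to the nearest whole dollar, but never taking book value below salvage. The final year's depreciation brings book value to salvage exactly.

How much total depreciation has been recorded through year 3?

$190,267

Depreciable base = $270,381 − $21,900 = $248,481.
Year 1: ⌊$270,381 × 200%/6⌋ = $90,127. Book value $180,254.
Year 2: ⌊$180,254 × 200%/6⌋ = $60,084. Book value $120,170.
Year 3: ⌊$120,170 × 200%/6⌋ = $40,056. Book value $80,114.
Accumulated through year 3 = $270,381 − $80,114 = $190,267.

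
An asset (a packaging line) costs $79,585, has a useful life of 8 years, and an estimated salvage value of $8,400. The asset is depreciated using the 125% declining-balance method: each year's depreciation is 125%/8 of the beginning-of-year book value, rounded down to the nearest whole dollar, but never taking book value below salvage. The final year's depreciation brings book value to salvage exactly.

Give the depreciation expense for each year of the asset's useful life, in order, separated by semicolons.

Depreciable base = $79,585 − $8,400 = $71,185.
Year 1: ⌊$79,585 × 125%/8⌋ = $12,435. Book value $67,150.
Year 2: ⌊$67,150 × 125%/8⌋ = $10,492. Book value $56,658.
Year 3: ⌊$56,658 × 125%/8⌋ = $8,852. Book value $47,806.
Year 4: ⌊$47,806 × 125%/8⌋ = $7,469. Book value $40,337.
Year 5: ⌊$40,337 × 125%/8⌋ = $6,302. Book value $34,035.
Year 6: ⌊$34,035 × 125%/8⌋ = $5,317. Book value $28,718.
Year 7: ⌊$28,718 × 125%/8⌋ = $4,487. Book value $24,231.
Year 8 (final): $24,231 − $8,400 = $15,831. Book value $8,400.

$12,435; $10,492; $8,852; $7,469; $6,302; $5,317; $4,487; $15,831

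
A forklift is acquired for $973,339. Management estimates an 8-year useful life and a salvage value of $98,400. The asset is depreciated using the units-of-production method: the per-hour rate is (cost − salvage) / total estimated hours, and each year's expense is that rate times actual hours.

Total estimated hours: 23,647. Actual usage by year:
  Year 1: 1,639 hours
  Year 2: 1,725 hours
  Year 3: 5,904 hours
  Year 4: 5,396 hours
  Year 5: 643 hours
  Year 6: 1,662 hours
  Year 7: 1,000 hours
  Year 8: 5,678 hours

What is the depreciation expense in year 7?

$37,000

Depreciable base = $973,339 − $98,400 = $874,939.
Rate = $874,939 / 23,647 hours = $37 per hour.
Year 1: 1,639 × $37 = $60,643. Book value $912,696.
Year 2: 1,725 × $37 = $63,825. Book value $848,871.
Year 3: 5,904 × $37 = $218,448. Book value $630,423.
Year 4: 5,396 × $37 = $199,652. Book value $430,771.
Year 5: 643 × $37 = $23,791. Book value $406,980.
Year 6: 1,662 × $37 = $61,494. Book value $345,486.
Year 7: 1,000 × $37 = $37,000. Book value $308,486.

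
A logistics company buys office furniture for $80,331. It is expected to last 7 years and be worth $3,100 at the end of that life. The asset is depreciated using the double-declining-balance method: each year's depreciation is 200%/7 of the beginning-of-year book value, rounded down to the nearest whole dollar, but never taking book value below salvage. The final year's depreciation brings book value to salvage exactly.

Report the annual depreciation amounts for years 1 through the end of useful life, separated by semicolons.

$22,951; $16,394; $11,710; $8,364; $5,974; $4,268; $7,570

Depreciable base = $80,331 − $3,100 = $77,231.
Year 1: ⌊$80,331 × 200%/7⌋ = $22,951. Book value $57,380.
Year 2: ⌊$57,380 × 200%/7⌋ = $16,394. Book value $40,986.
Year 3: ⌊$40,986 × 200%/7⌋ = $11,710. Book value $29,276.
Year 4: ⌊$29,276 × 200%/7⌋ = $8,364. Book value $20,912.
Year 5: ⌊$20,912 × 200%/7⌋ = $5,974. Book value $14,938.
Year 6: ⌊$14,938 × 200%/7⌋ = $4,268. Book value $10,670.
Year 7 (final): $10,670 − $3,100 = $7,570. Book value $3,100.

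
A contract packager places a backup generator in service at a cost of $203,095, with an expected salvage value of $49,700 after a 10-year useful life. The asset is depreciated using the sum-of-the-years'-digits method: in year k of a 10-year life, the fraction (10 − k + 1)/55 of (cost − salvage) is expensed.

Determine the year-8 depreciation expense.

$8,367

Depreciable base = $203,095 − $49,700 = $153,395.
Sum of the years' digits = 10+9+8+7+6+5+4+3+2+1 = 55.
Year 1: $153,395 × 10/55 = $27,890. Book value $175,205.
Year 2: $153,395 × 9/55 = $25,101. Book value $150,104.
Year 3: $153,395 × 8/55 = $22,312. Book value $127,792.
Year 4: $153,395 × 7/55 = $19,523. Book value $108,269.
Year 5: $153,395 × 6/55 = $16,734. Book value $91,535.
Year 6: $153,395 × 5/55 = $13,945. Book value $77,590.
Year 7: $153,395 × 4/55 = $11,156. Book value $66,434.
Year 8: $153,395 × 3/55 = $8,367. Book value $58,067.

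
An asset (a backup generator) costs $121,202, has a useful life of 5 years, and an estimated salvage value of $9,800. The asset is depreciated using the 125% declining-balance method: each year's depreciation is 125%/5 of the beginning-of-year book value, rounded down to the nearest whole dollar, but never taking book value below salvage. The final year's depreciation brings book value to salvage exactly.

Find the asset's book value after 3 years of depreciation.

Depreciable base = $121,202 − $9,800 = $111,402.
Year 1: ⌊$121,202 × 125%/5⌋ = $30,300. Book value $90,902.
Year 2: ⌊$90,902 × 125%/5⌋ = $22,725. Book value $68,177.
Year 3: ⌊$68,177 × 125%/5⌋ = $17,044. Book value $51,133.

$51,133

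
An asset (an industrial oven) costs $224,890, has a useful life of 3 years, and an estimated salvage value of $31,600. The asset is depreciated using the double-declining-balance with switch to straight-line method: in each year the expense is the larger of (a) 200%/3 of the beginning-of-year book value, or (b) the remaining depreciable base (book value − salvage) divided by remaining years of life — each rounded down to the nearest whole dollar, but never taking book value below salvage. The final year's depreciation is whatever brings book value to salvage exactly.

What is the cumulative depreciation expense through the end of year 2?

$193,290

Depreciable base = $224,890 − $31,600 = $193,290.
Year 1: DB = ⌊$224,890 × 200%/3⌋ = $149,926; SL = ⌊$193,290/3⌋ = $64,430 → take DB $149,926. Book value $74,964.
Year 2: DB = ⌊$74,964 × 200%/3⌋ = $49,976; SL = ⌊$43,364/2⌋ = $21,682 → take DB $49,976, capped at $43,364. Book value $31,600.
Accumulated through year 2 = $224,890 − $31,600 = $193,290.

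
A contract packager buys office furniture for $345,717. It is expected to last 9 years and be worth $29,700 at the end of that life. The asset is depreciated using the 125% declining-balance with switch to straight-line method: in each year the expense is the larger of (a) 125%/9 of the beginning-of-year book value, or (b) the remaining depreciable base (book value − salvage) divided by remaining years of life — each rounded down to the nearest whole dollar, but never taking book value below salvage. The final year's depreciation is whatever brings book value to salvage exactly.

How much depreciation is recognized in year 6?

$31,842

Depreciable base = $345,717 − $29,700 = $316,017.
Year 1: DB = ⌊$345,717 × 125%/9⌋ = $48,016; SL = ⌊$316,017/9⌋ = $35,113 → take DB $48,016. Book value $297,701.
Year 2: DB = ⌊$297,701 × 125%/9⌋ = $41,347; SL = ⌊$268,001/8⌋ = $33,500 → take DB $41,347. Book value $256,354.
Year 3: DB = ⌊$256,354 × 125%/9⌋ = $35,604; SL = ⌊$226,654/7⌋ = $32,379 → take DB $35,604. Book value $220,750.
Year 4: DB = ⌊$220,750 × 125%/9⌋ = $30,659; SL = ⌊$191,050/6⌋ = $31,841 → take SL $31,841. Book value $188,909.
Year 5: DB = ⌊$188,909 × 125%/9⌋ = $26,237; SL = ⌊$159,209/5⌋ = $31,841 → take SL $31,841. Book value $157,068.
Year 6: DB = ⌊$157,068 × 125%/9⌋ = $21,815; SL = ⌊$127,368/4⌋ = $31,842 → take SL $31,842. Book value $125,226.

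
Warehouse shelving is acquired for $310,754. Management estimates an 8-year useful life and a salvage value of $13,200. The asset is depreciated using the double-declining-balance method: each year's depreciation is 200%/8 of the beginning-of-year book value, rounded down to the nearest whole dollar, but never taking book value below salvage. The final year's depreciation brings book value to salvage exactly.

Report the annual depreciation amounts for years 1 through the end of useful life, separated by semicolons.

Depreciable base = $310,754 − $13,200 = $297,554.
Year 1: ⌊$310,754 × 200%/8⌋ = $77,688. Book value $233,066.
Year 2: ⌊$233,066 × 200%/8⌋ = $58,266. Book value $174,800.
Year 3: ⌊$174,800 × 200%/8⌋ = $43,700. Book value $131,100.
Year 4: ⌊$131,100 × 200%/8⌋ = $32,775. Book value $98,325.
Year 5: ⌊$98,325 × 200%/8⌋ = $24,581. Book value $73,744.
Year 6: ⌊$73,744 × 200%/8⌋ = $18,436. Book value $55,308.
Year 7: ⌊$55,308 × 200%/8⌋ = $13,827. Book value $41,481.
Year 8 (final): $41,481 − $13,200 = $28,281. Book value $13,200.

$77,688; $58,266; $43,700; $32,775; $24,581; $18,436; $13,827; $28,281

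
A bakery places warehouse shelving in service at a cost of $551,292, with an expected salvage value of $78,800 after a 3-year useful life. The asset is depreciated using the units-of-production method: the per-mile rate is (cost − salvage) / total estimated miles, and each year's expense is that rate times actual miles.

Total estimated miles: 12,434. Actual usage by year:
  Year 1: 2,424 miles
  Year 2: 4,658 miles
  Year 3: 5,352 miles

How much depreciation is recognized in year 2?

$177,004

Depreciable base = $551,292 − $78,800 = $472,492.
Rate = $472,492 / 12,434 miles = $38 per mile.
Year 1: 2,424 × $38 = $92,112. Book value $459,180.
Year 2: 4,658 × $38 = $177,004. Book value $282,176.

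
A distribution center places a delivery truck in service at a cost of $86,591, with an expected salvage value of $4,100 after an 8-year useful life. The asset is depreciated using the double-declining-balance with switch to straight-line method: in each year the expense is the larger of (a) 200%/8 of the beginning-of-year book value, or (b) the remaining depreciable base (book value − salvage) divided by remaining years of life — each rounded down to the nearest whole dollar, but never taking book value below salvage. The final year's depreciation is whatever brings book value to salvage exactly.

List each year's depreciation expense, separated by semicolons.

Depreciable base = $86,591 − $4,100 = $82,491.
Year 1: DB = ⌊$86,591 × 200%/8⌋ = $21,647; SL = ⌊$82,491/8⌋ = $10,311 → take DB $21,647. Book value $64,944.
Year 2: DB = ⌊$64,944 × 200%/8⌋ = $16,236; SL = ⌊$60,844/7⌋ = $8,692 → take DB $16,236. Book value $48,708.
Year 3: DB = ⌊$48,708 × 200%/8⌋ = $12,177; SL = ⌊$44,608/6⌋ = $7,434 → take DB $12,177. Book value $36,531.
Year 4: DB = ⌊$36,531 × 200%/8⌋ = $9,132; SL = ⌊$32,431/5⌋ = $6,486 → take DB $9,132. Book value $27,399.
Year 5: DB = ⌊$27,399 × 200%/8⌋ = $6,849; SL = ⌊$23,299/4⌋ = $5,824 → take DB $6,849. Book value $20,550.
Year 6: DB = ⌊$20,550 × 200%/8⌋ = $5,137; SL = ⌊$16,450/3⌋ = $5,483 → take SL $5,483. Book value $15,067.
Year 7: DB = ⌊$15,067 × 200%/8⌋ = $3,766; SL = ⌊$10,967/2⌋ = $5,483 → take SL $5,483. Book value $9,584.
Year 8 (final): $9,584 − $4,100 = $5,484. Book value $4,100.

$21,647; $16,236; $12,177; $9,132; $6,849; $5,483; $5,483; $5,484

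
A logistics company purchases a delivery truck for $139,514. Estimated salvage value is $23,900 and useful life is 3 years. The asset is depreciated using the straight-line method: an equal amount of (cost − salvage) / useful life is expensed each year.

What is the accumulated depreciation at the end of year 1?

$38,538

Depreciable base = $139,514 − $23,900 = $115,614.
Annual expense = $115,614 / 3 = $38,538.
End of year 1: book value $100,976.
Accumulated through year 1 = $139,514 − $100,976 = $38,538.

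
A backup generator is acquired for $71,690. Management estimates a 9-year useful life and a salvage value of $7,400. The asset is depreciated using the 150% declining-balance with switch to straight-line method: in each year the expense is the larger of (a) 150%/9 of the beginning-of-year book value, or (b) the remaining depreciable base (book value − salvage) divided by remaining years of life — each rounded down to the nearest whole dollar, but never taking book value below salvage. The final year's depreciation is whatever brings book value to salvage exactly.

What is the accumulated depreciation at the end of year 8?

Depreciable base = $71,690 − $7,400 = $64,290.
Year 1: DB = ⌊$71,690 × 150%/9⌋ = $11,948; SL = ⌊$64,290/9⌋ = $7,143 → take DB $11,948. Book value $59,742.
Year 2: DB = ⌊$59,742 × 150%/9⌋ = $9,957; SL = ⌊$52,342/8⌋ = $6,542 → take DB $9,957. Book value $49,785.
Year 3: DB = ⌊$49,785 × 150%/9⌋ = $8,297; SL = ⌊$42,385/7⌋ = $6,055 → take DB $8,297. Book value $41,488.
Year 4: DB = ⌊$41,488 × 150%/9⌋ = $6,914; SL = ⌊$34,088/6⌋ = $5,681 → take DB $6,914. Book value $34,574.
Year 5: DB = ⌊$34,574 × 150%/9⌋ = $5,762; SL = ⌊$27,174/5⌋ = $5,434 → take DB $5,762. Book value $28,812.
Year 6: DB = ⌊$28,812 × 150%/9⌋ = $4,802; SL = ⌊$21,412/4⌋ = $5,353 → take SL $5,353. Book value $23,459.
Year 7: DB = ⌊$23,459 × 150%/9⌋ = $3,909; SL = ⌊$16,059/3⌋ = $5,353 → take SL $5,353. Book value $18,106.
Year 8: DB = ⌊$18,106 × 150%/9⌋ = $3,017; SL = ⌊$10,706/2⌋ = $5,353 → take SL $5,353. Book value $12,753.
Accumulated through year 8 = $71,690 − $12,753 = $58,937.

$58,937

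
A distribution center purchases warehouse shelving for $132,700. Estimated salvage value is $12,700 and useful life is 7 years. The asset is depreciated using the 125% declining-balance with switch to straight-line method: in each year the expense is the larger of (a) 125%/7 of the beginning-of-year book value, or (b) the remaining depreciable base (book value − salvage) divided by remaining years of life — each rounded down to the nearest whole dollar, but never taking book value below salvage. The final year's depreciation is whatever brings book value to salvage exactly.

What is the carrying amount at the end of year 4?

Depreciable base = $132,700 − $12,700 = $120,000.
Year 1: DB = ⌊$132,700 × 125%/7⌋ = $23,696; SL = ⌊$120,000/7⌋ = $17,142 → take DB $23,696. Book value $109,004.
Year 2: DB = ⌊$109,004 × 125%/7⌋ = $19,465; SL = ⌊$96,304/6⌋ = $16,050 → take DB $19,465. Book value $89,539.
Year 3: DB = ⌊$89,539 × 125%/7⌋ = $15,989; SL = ⌊$76,839/5⌋ = $15,367 → take DB $15,989. Book value $73,550.
Year 4: DB = ⌊$73,550 × 125%/7⌋ = $13,133; SL = ⌊$60,850/4⌋ = $15,212 → take SL $15,212. Book value $58,338.

$58,338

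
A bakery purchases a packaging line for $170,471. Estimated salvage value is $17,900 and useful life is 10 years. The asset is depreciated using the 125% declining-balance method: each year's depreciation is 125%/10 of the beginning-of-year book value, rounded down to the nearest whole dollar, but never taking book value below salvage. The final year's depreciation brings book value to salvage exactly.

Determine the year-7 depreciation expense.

Depreciable base = $170,471 − $17,900 = $152,571.
Year 1: ⌊$170,471 × 125%/10⌋ = $21,308. Book value $149,163.
Year 2: ⌊$149,163 × 125%/10⌋ = $18,645. Book value $130,518.
Year 3: ⌊$130,518 × 125%/10⌋ = $16,314. Book value $114,204.
Year 4: ⌊$114,204 × 125%/10⌋ = $14,275. Book value $99,929.
Year 5: ⌊$99,929 × 125%/10⌋ = $12,491. Book value $87,438.
Year 6: ⌊$87,438 × 125%/10⌋ = $10,929. Book value $76,509.
Year 7: ⌊$76,509 × 125%/10⌋ = $9,563. Book value $66,946.

$9,563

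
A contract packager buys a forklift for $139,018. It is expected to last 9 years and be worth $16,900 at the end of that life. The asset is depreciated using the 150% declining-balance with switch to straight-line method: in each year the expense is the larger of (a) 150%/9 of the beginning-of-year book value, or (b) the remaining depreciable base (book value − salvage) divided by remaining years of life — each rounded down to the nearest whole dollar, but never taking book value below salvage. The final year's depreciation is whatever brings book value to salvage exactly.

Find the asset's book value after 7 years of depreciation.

$36,386

Depreciable base = $139,018 − $16,900 = $122,118.
Year 1: DB = ⌊$139,018 × 150%/9⌋ = $23,169; SL = ⌊$122,118/9⌋ = $13,568 → take DB $23,169. Book value $115,849.
Year 2: DB = ⌊$115,849 × 150%/9⌋ = $19,308; SL = ⌊$98,949/8⌋ = $12,368 → take DB $19,308. Book value $96,541.
Year 3: DB = ⌊$96,541 × 150%/9⌋ = $16,090; SL = ⌊$79,641/7⌋ = $11,377 → take DB $16,090. Book value $80,451.
Year 4: DB = ⌊$80,451 × 150%/9⌋ = $13,408; SL = ⌊$63,551/6⌋ = $10,591 → take DB $13,408. Book value $67,043.
Year 5: DB = ⌊$67,043 × 150%/9⌋ = $11,173; SL = ⌊$50,143/5⌋ = $10,028 → take DB $11,173. Book value $55,870.
Year 6: DB = ⌊$55,870 × 150%/9⌋ = $9,311; SL = ⌊$38,970/4⌋ = $9,742 → take SL $9,742. Book value $46,128.
Year 7: DB = ⌊$46,128 × 150%/9⌋ = $7,688; SL = ⌊$29,228/3⌋ = $9,742 → take SL $9,742. Book value $36,386.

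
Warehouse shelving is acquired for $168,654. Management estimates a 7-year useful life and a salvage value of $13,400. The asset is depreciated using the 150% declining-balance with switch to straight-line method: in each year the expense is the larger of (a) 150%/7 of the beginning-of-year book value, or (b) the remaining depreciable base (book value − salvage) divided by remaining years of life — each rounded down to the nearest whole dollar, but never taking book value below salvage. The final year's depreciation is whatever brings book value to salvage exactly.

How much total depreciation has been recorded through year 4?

$104,376

Depreciable base = $168,654 − $13,400 = $155,254.
Year 1: DB = ⌊$168,654 × 150%/7⌋ = $36,140; SL = ⌊$155,254/7⌋ = $22,179 → take DB $36,140. Book value $132,514.
Year 2: DB = ⌊$132,514 × 150%/7⌋ = $28,395; SL = ⌊$119,114/6⌋ = $19,852 → take DB $28,395. Book value $104,119.
Year 3: DB = ⌊$104,119 × 150%/7⌋ = $22,311; SL = ⌊$90,719/5⌋ = $18,143 → take DB $22,311. Book value $81,808.
Year 4: DB = ⌊$81,808 × 150%/7⌋ = $17,530; SL = ⌊$68,408/4⌋ = $17,102 → take DB $17,530. Book value $64,278.
Accumulated through year 4 = $168,654 − $64,278 = $104,376.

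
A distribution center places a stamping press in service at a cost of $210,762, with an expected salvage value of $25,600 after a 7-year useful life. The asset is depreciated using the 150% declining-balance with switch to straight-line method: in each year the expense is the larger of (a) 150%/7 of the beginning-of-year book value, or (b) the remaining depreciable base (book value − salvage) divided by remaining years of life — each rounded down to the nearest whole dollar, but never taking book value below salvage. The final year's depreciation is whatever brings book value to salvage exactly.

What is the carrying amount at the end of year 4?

$80,326

Depreciable base = $210,762 − $25,600 = $185,162.
Year 1: DB = ⌊$210,762 × 150%/7⌋ = $45,163; SL = ⌊$185,162/7⌋ = $26,451 → take DB $45,163. Book value $165,599.
Year 2: DB = ⌊$165,599 × 150%/7⌋ = $35,485; SL = ⌊$139,999/6⌋ = $23,333 → take DB $35,485. Book value $130,114.
Year 3: DB = ⌊$130,114 × 150%/7⌋ = $27,881; SL = ⌊$104,514/5⌋ = $20,902 → take DB $27,881. Book value $102,233.
Year 4: DB = ⌊$102,233 × 150%/7⌋ = $21,907; SL = ⌊$76,633/4⌋ = $19,158 → take DB $21,907. Book value $80,326.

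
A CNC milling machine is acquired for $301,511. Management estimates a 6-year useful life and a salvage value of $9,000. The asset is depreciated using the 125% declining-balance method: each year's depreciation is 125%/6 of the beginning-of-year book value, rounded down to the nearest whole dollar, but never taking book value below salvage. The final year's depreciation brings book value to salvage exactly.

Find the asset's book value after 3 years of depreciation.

$149,601

Depreciable base = $301,511 − $9,000 = $292,511.
Year 1: ⌊$301,511 × 125%/6⌋ = $62,814. Book value $238,697.
Year 2: ⌊$238,697 × 125%/6⌋ = $49,728. Book value $188,969.
Year 3: ⌊$188,969 × 125%/6⌋ = $39,368. Book value $149,601.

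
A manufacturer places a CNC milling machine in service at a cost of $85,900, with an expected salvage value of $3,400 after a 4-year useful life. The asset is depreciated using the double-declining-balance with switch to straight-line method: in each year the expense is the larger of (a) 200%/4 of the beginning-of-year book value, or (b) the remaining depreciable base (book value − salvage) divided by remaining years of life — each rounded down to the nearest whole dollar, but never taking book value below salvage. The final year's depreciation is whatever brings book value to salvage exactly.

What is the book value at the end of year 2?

$21,475

Depreciable base = $85,900 − $3,400 = $82,500.
Year 1: DB = ⌊$85,900 × 200%/4⌋ = $42,950; SL = ⌊$82,500/4⌋ = $20,625 → take DB $42,950. Book value $42,950.
Year 2: DB = ⌊$42,950 × 200%/4⌋ = $21,475; SL = ⌊$39,550/3⌋ = $13,183 → take DB $21,475. Book value $21,475.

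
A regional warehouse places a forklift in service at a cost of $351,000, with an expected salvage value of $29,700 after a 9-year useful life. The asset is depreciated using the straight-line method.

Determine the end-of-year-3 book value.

Depreciable base = $351,000 − $29,700 = $321,300.
Annual expense = $321,300 / 9 = $35,700.
End of year 1: book value $315,300.
End of year 2: book value $279,600.
End of year 3: book value $243,900.

$243,900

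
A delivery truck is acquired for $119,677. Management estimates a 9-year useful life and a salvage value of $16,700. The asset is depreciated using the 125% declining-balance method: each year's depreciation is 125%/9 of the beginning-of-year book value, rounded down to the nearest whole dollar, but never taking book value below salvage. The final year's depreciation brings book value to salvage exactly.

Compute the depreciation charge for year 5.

Depreciable base = $119,677 − $16,700 = $102,977.
Year 1: ⌊$119,677 × 125%/9⌋ = $16,621. Book value $103,056.
Year 2: ⌊$103,056 × 125%/9⌋ = $14,313. Book value $88,743.
Year 3: ⌊$88,743 × 125%/9⌋ = $12,325. Book value $76,418.
Year 4: ⌊$76,418 × 125%/9⌋ = $10,613. Book value $65,805.
Year 5: ⌊$65,805 × 125%/9⌋ = $9,139. Book value $56,666.

$9,139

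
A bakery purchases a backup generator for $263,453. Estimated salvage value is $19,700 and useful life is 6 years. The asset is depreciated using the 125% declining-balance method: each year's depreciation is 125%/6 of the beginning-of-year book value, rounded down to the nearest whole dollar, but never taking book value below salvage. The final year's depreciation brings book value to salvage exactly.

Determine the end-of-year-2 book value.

$165,116

Depreciable base = $263,453 − $19,700 = $243,753.
Year 1: ⌊$263,453 × 125%/6⌋ = $54,886. Book value $208,567.
Year 2: ⌊$208,567 × 125%/6⌋ = $43,451. Book value $165,116.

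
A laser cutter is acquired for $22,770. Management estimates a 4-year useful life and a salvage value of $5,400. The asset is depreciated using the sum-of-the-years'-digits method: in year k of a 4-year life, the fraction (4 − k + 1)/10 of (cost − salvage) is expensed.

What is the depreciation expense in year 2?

Depreciable base = $22,770 − $5,400 = $17,370.
Sum of the years' digits = 4+3+2+1 = 10.
Year 1: $17,370 × 4/10 = $6,948. Book value $15,822.
Year 2: $17,370 × 3/10 = $5,211. Book value $10,611.

$5,211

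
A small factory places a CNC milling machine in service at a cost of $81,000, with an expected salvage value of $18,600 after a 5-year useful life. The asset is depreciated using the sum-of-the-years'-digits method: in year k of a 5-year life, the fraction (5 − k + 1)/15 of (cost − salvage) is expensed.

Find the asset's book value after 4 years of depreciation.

Depreciable base = $81,000 − $18,600 = $62,400.
Sum of the years' digits = 5+4+3+2+1 = 15.
Year 1: $62,400 × 5/15 = $20,800. Book value $60,200.
Year 2: $62,400 × 4/15 = $16,640. Book value $43,560.
Year 3: $62,400 × 3/15 = $12,480. Book value $31,080.
Year 4: $62,400 × 2/15 = $8,320. Book value $22,760.

$22,760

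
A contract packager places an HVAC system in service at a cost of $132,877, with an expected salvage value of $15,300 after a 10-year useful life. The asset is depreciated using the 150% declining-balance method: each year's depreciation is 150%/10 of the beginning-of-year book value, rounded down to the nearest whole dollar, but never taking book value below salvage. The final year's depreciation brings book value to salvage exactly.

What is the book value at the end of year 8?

Depreciable base = $132,877 − $15,300 = $117,577.
Year 1: ⌊$132,877 × 150%/10⌋ = $19,931. Book value $112,946.
Year 2: ⌊$112,946 × 150%/10⌋ = $16,941. Book value $96,005.
Year 3: ⌊$96,005 × 150%/10⌋ = $14,400. Book value $81,605.
Year 4: ⌊$81,605 × 150%/10⌋ = $12,240. Book value $69,365.
Year 5: ⌊$69,365 × 150%/10⌋ = $10,404. Book value $58,961.
Year 6: ⌊$58,961 × 150%/10⌋ = $8,844. Book value $50,117.
Year 7: ⌊$50,117 × 150%/10⌋ = $7,517. Book value $42,600.
Year 8: ⌊$42,600 × 150%/10⌋ = $6,390. Book value $36,210.

$36,210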